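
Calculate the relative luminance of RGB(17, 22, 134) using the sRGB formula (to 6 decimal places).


Linearize each channel (sRGB transfer function): c = v/255; c_lin = c/12.92 if c ≤ 0.04045, else ((c+0.055)/1.055)^2.4
  R: 17/255 ≈ 0.066667 > 0.04045 → ((0.066667+0.055)/1.055)^2.4 ≈ 0.005605
  G: 22/255 ≈ 0.086275 > 0.04045 → ((0.086275+0.055)/1.055)^2.4 ≈ 0.008023
  B: 134/255 ≈ 0.525490 > 0.04045 → ((0.525490+0.055)/1.055)^2.4 ≈ 0.238398
R_lin = 0.005605, G_lin = 0.008023, B_lin = 0.238398
L = 0.2126×R + 0.7152×G + 0.0722×B
L = 0.2126×0.005605 + 0.7152×0.008023 + 0.0722×0.238398
L ≈ 0.024142


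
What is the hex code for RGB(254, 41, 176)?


R = 254 → FE (hex)
G = 41 → 29 (hex)
B = 176 → B0 (hex)
Hex = #FE29B0


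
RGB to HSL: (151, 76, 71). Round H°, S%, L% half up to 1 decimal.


Normalize: R'=151/255≈0.5922, G'=76/255≈0.2980, B'=71/255≈0.2784
Max=151/255, Min=71/255, Δ=Max-Min=80/255
L = (Max+Min)/2 = (151+71)/510 = 222/510 = 0.43529… → L = 43.5%
L ≤ 0.5 → S = Δ/(Max+Min) = 80/(151+71) = 80/222 = 0.36036… → S = 36.0%
(the 1/255 factors cancel in S and H, so raw channel differences can be used)
Max is R' → H = 60 × (((G-B)/Δ) mod 6) = 60 × (((76-71)/80) mod 6)
  5/80 = 0.0625
  H = 60 × 0.0625 = 3.75° → H = 3.8°
= HSL(3.8°, 36.0%, 43.5%)


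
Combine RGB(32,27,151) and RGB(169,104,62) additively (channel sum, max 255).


Additive: each channel = min(255, C₁+C₂)
R: 32+169 = 201 → 201
G: 27+104 = 131 → 131
B: 151+62 = 213 → 213
= RGB(201, 131, 213)


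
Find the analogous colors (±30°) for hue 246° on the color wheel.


Base hue: 246°
Left analog: (246 - 30) mod 360 = 216°
Right analog: (246 + 30) mod 360 = 276°
Analogous hues = 216° and 276°


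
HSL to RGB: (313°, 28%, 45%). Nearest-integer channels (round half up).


H=313°, S=0.28, L=0.45
C = (1-|2L-1|)×S = (1-|-0.10|)×0.28 = 0.252
H' = H/60 = 313/60 ≈ 5.2167; X = C×(1-|H' mod 2 - 1|) = 0.1974
m = L - C/2 = 0.45 - 0.126 = 0.324
Sector ⌊H'⌋ = 5 → (R',G',B') = (0.252, 0.0, 0.1974)
RGB = ((R'+m)×255, (G'+m)×255, (B'+m)×255) = (146.88, 82.62, 132.957)
Round half up → RGB(147, 83, 133)


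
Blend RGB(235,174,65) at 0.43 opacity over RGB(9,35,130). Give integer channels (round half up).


C = α×F + (1-α)×B, with 1-α = 0.57
R: 0.43×235 + 0.57×9 = 101.05 + 5.13 = 106.18 → 106
G: 0.43×174 + 0.57×35 = 74.82 + 19.95 = 94.77 → 95
B: 0.43×65 + 0.57×130 = 27.95 + 74.10 = 102.05 → 102
= RGB(106, 95, 102)


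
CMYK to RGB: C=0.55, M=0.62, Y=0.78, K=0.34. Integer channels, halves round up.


R = 255 × (1-C) × (1-K) = 255 × 0.45 × 0.66 = 75.735 → 76
G = 255 × (1-M) × (1-K) = 255 × 0.38 × 0.66 = 63.954 → 64
B = 255 × (1-Y) × (1-K) = 255 × 0.22 × 0.66 = 37.026 → 37
= RGB(76, 64, 37)


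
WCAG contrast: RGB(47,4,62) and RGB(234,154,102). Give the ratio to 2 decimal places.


Linearize each sRGB channel c=v/255: c/12.92 if c ≤ 0.04045 else ((c+0.055)/1.055)^2.4
L = 0.2126×R_lin + 0.7152×G_lin + 0.0722×B_lin
Color 1 (47,4,62):
  R=47: 47/255≈0.1843 > 0.04045 → ((0.1843+0.055)/1.055)^2.4 ≈ 0.02843
  G=4: 4/255≈0.0157 ≤ 0.04045 → 0.0157/12.92 ≈ 0.00121
  B=62: 62/255≈0.2431 > 0.04045 → ((0.2431+0.055)/1.055)^2.4 ≈ 0.04817
  L1 = 0.2126×0.02843 + 0.7152×0.00121 + 0.0722×0.04817 ≈ 0.01039
Color 2 (234,154,102):
  R=234: 234/255≈0.9176 > 0.04045 → ((0.9176+0.055)/1.055)^2.4 ≈ 0.82279
  G=154: 154/255≈0.6039 > 0.04045 → ((0.6039+0.055)/1.055)^2.4 ≈ 0.32314
  B=102: 102/255≈0.4000 > 0.04045 → ((0.4000+0.055)/1.055)^2.4 ≈ 0.13287
  L2 = 0.2126×0.82279 + 0.7152×0.32314 + 0.0722×0.13287 ≈ 0.41563
Lighter = 0.41563, Darker = 0.01039
Ratio = (L_lighter + 0.05) / (L_darker + 0.05)
Ratio = (0.41563 + 0.05) / (0.01039 + 0.05) = 0.46563 / 0.06039 ≈ 7.7104
Ratio ≈ 7.71:1


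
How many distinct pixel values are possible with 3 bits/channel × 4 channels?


Total bits = 3 bits/channel × 4 channels = 12 bits
Distinct pixel values = 2^12
= 4,096 pixel values


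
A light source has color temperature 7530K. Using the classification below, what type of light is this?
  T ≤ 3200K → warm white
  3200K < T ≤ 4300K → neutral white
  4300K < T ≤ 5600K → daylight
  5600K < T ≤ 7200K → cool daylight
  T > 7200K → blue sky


Temperature: 7530K
7530K > 7200K → blue sky
Classification: blue sky


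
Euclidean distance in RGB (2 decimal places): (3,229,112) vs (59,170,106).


d = √[(R₁-R₂)² + (G₁-G₂)² + (B₁-B₂)²]
d = √[(3-59)² + (229-170)² + (112-106)²]
d = √[3136 + 3481 + 36]
d = √6653
d ≈ 81.57


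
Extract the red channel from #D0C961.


Color: #D0C961
R = D0 = 208
G = C9 = 201
B = 61 = 97
Red = 208


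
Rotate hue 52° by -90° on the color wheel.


New hue = (H + rotation) mod 360
New hue = (52 -90) mod 360
= -38 mod 360
= 322°


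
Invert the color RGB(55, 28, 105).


Invert: (255-R, 255-G, 255-B)
R: 255-55 = 200
G: 255-28 = 227
B: 255-105 = 150
= RGB(200, 227, 150)


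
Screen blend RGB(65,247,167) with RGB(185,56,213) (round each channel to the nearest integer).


Screen: C = 255 - (255-A)×(255-B)/255, rounded to nearest integer
R: 255 - (255-65)×(255-185)/255 = 255 - 13300/255 ≈ 255 - 52.157 = 202.843 → 203
G: 255 - (255-247)×(255-56)/255 = 255 - 1592/255 ≈ 255 - 6.243 = 248.757 → 249
B: 255 - (255-167)×(255-213)/255 = 255 - 3696/255 ≈ 255 - 14.494 = 240.506 → 241
= RGB(203, 249, 241)


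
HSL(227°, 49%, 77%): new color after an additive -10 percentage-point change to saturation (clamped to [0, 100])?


Original S = 49%
Adjustment = -10 percentage points
New S = 49 + (-10) = 39
Clamp to [0, 100] → 39
= HSL(227°, 39%, 77%)


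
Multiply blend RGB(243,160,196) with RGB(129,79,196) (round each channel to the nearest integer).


Multiply: C = A×B/255, rounded to nearest integer
R: 243×129/255 = 31347/255 ≈ 122.929 → 123
G: 160×79/255 = 12640/255 ≈ 49.569 → 50
B: 196×196/255 = 38416/255 ≈ 150.651 → 151
= RGB(123, 50, 151)


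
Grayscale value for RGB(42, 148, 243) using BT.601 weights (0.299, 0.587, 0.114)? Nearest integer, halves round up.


Gray = 0.299×R + 0.587×G + 0.114×B
Gray = 0.299×42 + 0.587×148 + 0.114×243
Gray = 12.558 + 86.876 + 27.702
Gray = 127.136 → round half up → 127
Gray = 127


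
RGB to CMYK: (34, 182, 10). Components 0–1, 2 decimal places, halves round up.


R'=34/255≈0.1333, G'=182/255≈0.7137, B'=10/255≈0.0392
K = 1 - max(R',G',B') = 1 - 182/255 = 73/255 = 0.28627… → 0.29
(1-R'-K)/(1-K) simplifies to (max-R)/max with max = 182:
C = (182-34)/182 = 148/182 = 0.81318… → 0.81
M = (182-182)/182 = 0/182 = 0 → 0.00
Y = (182-10)/182 = 172/182 = 0.94505… → 0.95
= CMYK(0.81, 0.00, 0.95, 0.29)


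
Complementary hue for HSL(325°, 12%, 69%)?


Complement = opposite side of color wheel = hue + 180°
H' = (325 + 180) mod 360 = 145°
S and L unchanged.
= HSL(145°, 12%, 69%)


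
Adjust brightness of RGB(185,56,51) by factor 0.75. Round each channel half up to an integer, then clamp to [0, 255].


Multiply each channel by 0.75, round half up, clamp to [0, 255]
R: 185×0.75 = 138.75 → round → 139
G: 56×0.75 = 42
B: 51×0.75 = 38.25 → round → 38
= RGB(139, 42, 38)


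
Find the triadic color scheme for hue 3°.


Triadic: equally spaced at 120° intervals
H1 = 3°
H2 = (3 + 120) mod 360 = 123°
H3 = (3 + 240) mod 360 = 243°
Triadic = 3°, 123°, 243°


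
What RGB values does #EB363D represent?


EB → 235 (R)
36 → 54 (G)
3D → 61 (B)
= RGB(235, 54, 61)


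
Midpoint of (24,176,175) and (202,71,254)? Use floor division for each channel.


Midpoint: each channel = ⌊(C₁+C₂)/2⌋
R: ⌊(24+202)/2⌋ = 113
G: ⌊(176+71)/2⌋ = 123
B: ⌊(175+254)/2⌋ = 214
= RGB(113, 123, 214)


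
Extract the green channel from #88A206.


Color: #88A206
R = 88 = 136
G = A2 = 162
B = 06 = 6
Green = 162


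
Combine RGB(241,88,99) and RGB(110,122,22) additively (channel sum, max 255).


Additive: each channel = min(255, C₁+C₂)
R: 241+110 = 351 → 255
G: 88+122 = 210 → 210
B: 99+22 = 121 → 121
= RGB(255, 210, 121)


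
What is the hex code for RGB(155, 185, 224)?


R = 155 → 9B (hex)
G = 185 → B9 (hex)
B = 224 → E0 (hex)
Hex = #9BB9E0


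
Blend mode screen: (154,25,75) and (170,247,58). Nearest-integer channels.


Screen: C = 255 - (255-A)×(255-B)/255, rounded to nearest integer
R: 255 - (255-154)×(255-170)/255 = 255 - 8585/255 ≈ 255 - 33.667 = 221.333 → 221
G: 255 - (255-25)×(255-247)/255 = 255 - 1840/255 ≈ 255 - 7.216 = 247.784 → 248
B: 255 - (255-75)×(255-58)/255 = 255 - 35460/255 ≈ 255 - 139.059 = 115.941 → 116
= RGB(221, 248, 116)


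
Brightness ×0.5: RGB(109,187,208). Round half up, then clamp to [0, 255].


Multiply each channel by 0.5, round half up, clamp to [0, 255]
R: 109×0.5 = 54.5 → round → 55
G: 187×0.5 = 93.5 → round → 94
B: 208×0.5 = 104
= RGB(55, 94, 104)


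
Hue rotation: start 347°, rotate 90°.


New hue = (H + rotation) mod 360
New hue = (347 + 90) mod 360
= 437 mod 360
= 77°


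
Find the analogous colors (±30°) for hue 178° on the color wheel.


Base hue: 178°
Left analog: (178 - 30) mod 360 = 148°
Right analog: (178 + 30) mod 360 = 208°
Analogous hues = 148° and 208°


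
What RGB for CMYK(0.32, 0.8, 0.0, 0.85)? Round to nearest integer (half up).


R = 255 × (1-C) × (1-K) = 255 × 0.68 × 0.15 = 26.01 → 26
G = 255 × (1-M) × (1-K) = 255 × 0.20 × 0.15 = 7.65 → 8
B = 255 × (1-Y) × (1-K) = 255 × 1.00 × 0.15 = 38.25 → 38
= RGB(26, 8, 38)


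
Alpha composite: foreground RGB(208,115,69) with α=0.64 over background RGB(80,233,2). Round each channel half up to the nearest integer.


C = α×F + (1-α)×B, with 1-α = 0.36
R: 0.64×208 + 0.36×80 = 133.12 + 28.80 = 161.92 → 162
G: 0.64×115 + 0.36×233 = 73.60 + 83.88 = 157.48 → 157
B: 0.64×69 + 0.36×2 = 44.16 + 0.72 = 44.88 → 45
= RGB(162, 157, 45)


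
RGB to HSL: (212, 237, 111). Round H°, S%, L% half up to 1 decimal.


Normalize: R'=212/255≈0.8314, G'=237/255≈0.9294, B'=111/255≈0.4353
Max=237/255, Min=111/255, Δ=Max-Min=126/255
L = (Max+Min)/2 = (237+111)/510 = 348/510 = 0.68235… → L = 68.2%
L > 0.5 → S = Δ/(2-Max-Min) = 126/(510-237-111) = 126/162 = 0.77777… → S = 77.8%
(the 1/255 factors cancel in S and H, so raw channel differences can be used)
Max is G' → H = 60 × ((B-R)/Δ + 2) = 60 × ((111-212)/126 + 2)
  -101/126 + 2 = -0.8015… + 2 = 1.1984…
  H = 60 × 1.1984… = 71.904…° → H = 71.9°
= HSL(71.9°, 77.8%, 68.2%)


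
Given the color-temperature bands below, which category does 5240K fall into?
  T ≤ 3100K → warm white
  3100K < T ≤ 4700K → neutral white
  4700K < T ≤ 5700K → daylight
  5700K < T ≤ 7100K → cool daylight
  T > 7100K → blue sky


Temperature: 5240K
4700K < 5240K ≤ 5700K → daylight
Classification: daylight


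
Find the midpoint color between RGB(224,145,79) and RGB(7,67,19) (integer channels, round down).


Midpoint: each channel = ⌊(C₁+C₂)/2⌋
R: ⌊(224+7)/2⌋ = 115
G: ⌊(145+67)/2⌋ = 106
B: ⌊(79+19)/2⌋ = 49
= RGB(115, 106, 49)


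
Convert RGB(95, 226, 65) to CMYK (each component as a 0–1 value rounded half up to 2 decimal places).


R'=95/255≈0.3725, G'=226/255≈0.8863, B'=65/255≈0.2549
K = 1 - max(R',G',B') = 1 - 226/255 = 29/255 = 0.11372… → 0.11
(1-R'-K)/(1-K) simplifies to (max-R)/max with max = 226:
C = (226-95)/226 = 131/226 = 0.57964… → 0.58
M = (226-226)/226 = 0/226 = 0 → 0.00
Y = (226-65)/226 = 161/226 = 0.71238… → 0.71
= CMYK(0.58, 0.00, 0.71, 0.11)


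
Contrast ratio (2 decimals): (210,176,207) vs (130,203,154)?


Linearize each sRGB channel c=v/255: c/12.92 if c ≤ 0.04045 else ((c+0.055)/1.055)^2.4
L = 0.2126×R_lin + 0.7152×G_lin + 0.0722×B_lin
Color 1 (210,176,207):
  R=210: 210/255≈0.8235 > 0.04045 → ((0.8235+0.055)/1.055)^2.4 ≈ 0.64448
  G=176: 176/255≈0.6902 > 0.04045 → ((0.6902+0.055)/1.055)^2.4 ≈ 0.43415
  B=207: 207/255≈0.8118 > 0.04045 → ((0.8118+0.055)/1.055)^2.4 ≈ 0.62396
  L1 = 0.2126×0.64448 + 0.7152×0.43415 + 0.0722×0.62396 ≈ 0.49257
Color 2 (130,203,154):
  R=130: 130/255≈0.5098 > 0.04045 → ((0.5098+0.055)/1.055)^2.4 ≈ 0.22323
  G=203: 203/255≈0.7961 > 0.04045 → ((0.7961+0.055)/1.055)^2.4 ≈ 0.59720
  B=154: 154/255≈0.6039 > 0.04045 → ((0.6039+0.055)/1.055)^2.4 ≈ 0.32314
  L2 = 0.2126×0.22323 + 0.7152×0.59720 + 0.0722×0.32314 ≈ 0.49791
Lighter = 0.49791, Darker = 0.49257
Ratio = (L_lighter + 0.05) / (L_darker + 0.05)
Ratio = (0.49791 + 0.05) / (0.49257 + 0.05) = 0.54791 / 0.54257 ≈ 1.0098
Ratio ≈ 1.01:1


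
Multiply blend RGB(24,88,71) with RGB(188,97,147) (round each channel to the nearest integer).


Multiply: C = A×B/255, rounded to nearest integer
R: 24×188/255 = 4512/255 ≈ 17.694 → 18
G: 88×97/255 = 8536/255 ≈ 33.475 → 33
B: 71×147/255 = 10437/255 ≈ 40.929 → 41
= RGB(18, 33, 41)


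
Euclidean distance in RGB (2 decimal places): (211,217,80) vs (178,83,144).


d = √[(R₁-R₂)² + (G₁-G₂)² + (B₁-B₂)²]
d = √[(211-178)² + (217-83)² + (80-144)²]
d = √[1089 + 17956 + 4096]
d = √23141
d ≈ 152.12


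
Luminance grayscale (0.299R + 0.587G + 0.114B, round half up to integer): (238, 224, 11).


Gray = 0.299×R + 0.587×G + 0.114×B
Gray = 0.299×238 + 0.587×224 + 0.114×11
Gray = 71.162 + 131.488 + 1.254
Gray = 203.904 → round half up → 204
Gray = 204


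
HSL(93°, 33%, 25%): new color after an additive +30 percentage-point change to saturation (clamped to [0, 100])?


Original S = 33%
Adjustment = +30 percentage points
New S = 33 + (30) = 63
Clamp to [0, 100] → 63
= HSL(93°, 63%, 25%)


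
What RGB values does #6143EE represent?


61 → 97 (R)
43 → 67 (G)
EE → 238 (B)
= RGB(97, 67, 238)


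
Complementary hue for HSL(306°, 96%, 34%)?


Complement = opposite side of color wheel = hue + 180°
H' = (306 + 180) mod 360 = 126°
S and L unchanged.
= HSL(126°, 96%, 34%)


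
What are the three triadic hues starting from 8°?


Triadic: equally spaced at 120° intervals
H1 = 8°
H2 = (8 + 120) mod 360 = 128°
H3 = (8 + 240) mod 360 = 248°
Triadic = 8°, 128°, 248°


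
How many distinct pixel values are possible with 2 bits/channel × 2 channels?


Total bits = 2 bits/channel × 2 channels = 4 bits
Distinct pixel values = 2^4
= 16 pixel values


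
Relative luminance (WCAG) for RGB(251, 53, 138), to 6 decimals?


Linearize each channel (sRGB transfer function): c = v/255; c_lin = c/12.92 if c ≤ 0.04045, else ((c+0.055)/1.055)^2.4
  R: 251/255 ≈ 0.984314 > 0.04045 → ((0.984314+0.055)/1.055)^2.4 ≈ 0.964686
  G: 53/255 ≈ 0.207843 > 0.04045 → ((0.207843+0.055)/1.055)^2.4 ≈ 0.035601
  B: 138/255 ≈ 0.541176 > 0.04045 → ((0.541176+0.055)/1.055)^2.4 ≈ 0.254152
R_lin = 0.964686, G_lin = 0.035601, B_lin = 0.254152
L = 0.2126×R + 0.7152×G + 0.0722×B
L = 0.2126×0.964686 + 0.7152×0.035601 + 0.0722×0.254152
L ≈ 0.248904


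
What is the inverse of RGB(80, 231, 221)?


Invert: (255-R, 255-G, 255-B)
R: 255-80 = 175
G: 255-231 = 24
B: 255-221 = 34
= RGB(175, 24, 34)


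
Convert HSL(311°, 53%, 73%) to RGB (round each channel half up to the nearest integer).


H=311°, S=0.53, L=0.73
C = (1-|2L-1|)×S = (1-|0.46|)×0.53 = 0.2862
H' = H/60 = 311/60 ≈ 5.1833; X = C×(1-|H' mod 2 - 1|) = 0.23373
m = L - C/2 = 0.73 - 0.1431 = 0.5869
Sector ⌊H'⌋ = 5 → (R',G',B') = (0.2862, 0.0, 0.23373)
RGB = ((R'+m)×255, (G'+m)×255, (B'+m)×255) = (222.6405, 149.6595, 209.26065)
Round half up → RGB(223, 150, 209)


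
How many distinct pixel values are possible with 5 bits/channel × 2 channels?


Total bits = 5 bits/channel × 2 channels = 10 bits
Distinct pixel values = 2^10
= 1,024 pixel values


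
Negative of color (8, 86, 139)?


Invert: (255-R, 255-G, 255-B)
R: 255-8 = 247
G: 255-86 = 169
B: 255-139 = 116
= RGB(247, 169, 116)


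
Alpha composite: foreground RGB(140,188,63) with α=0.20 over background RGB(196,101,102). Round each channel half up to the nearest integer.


C = α×F + (1-α)×B, with 1-α = 0.80
R: 0.20×140 + 0.80×196 = 28.00 + 156.80 = 184.80 → 185
G: 0.20×188 + 0.80×101 = 37.60 + 80.80 = 118.40 → 118
B: 0.20×63 + 0.80×102 = 12.60 + 81.60 = 94.20 → 94
= RGB(185, 118, 94)


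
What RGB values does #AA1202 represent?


AA → 170 (R)
12 → 18 (G)
02 → 2 (B)
= RGB(170, 18, 2)


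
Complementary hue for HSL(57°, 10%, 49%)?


Complement = opposite side of color wheel = hue + 180°
H' = (57 + 180) mod 360 = 237°
S and L unchanged.
= HSL(237°, 10%, 49%)


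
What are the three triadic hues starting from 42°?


Triadic: equally spaced at 120° intervals
H1 = 42°
H2 = (42 + 120) mod 360 = 162°
H3 = (42 + 240) mod 360 = 282°
Triadic = 42°, 162°, 282°


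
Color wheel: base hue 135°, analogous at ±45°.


Base hue: 135°
Left analog: (135 - 45) mod 360 = 90°
Right analog: (135 + 45) mod 360 = 180°
Analogous hues = 90° and 180°


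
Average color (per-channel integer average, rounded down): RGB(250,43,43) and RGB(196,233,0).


Midpoint: each channel = ⌊(C₁+C₂)/2⌋
R: ⌊(250+196)/2⌋ = 223
G: ⌊(43+233)/2⌋ = 138
B: ⌊(43+0)/2⌋ = 21
= RGB(223, 138, 21)


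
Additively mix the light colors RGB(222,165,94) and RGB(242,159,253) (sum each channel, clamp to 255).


Additive: each channel = min(255, C₁+C₂)
R: 222+242 = 464 → 255
G: 165+159 = 324 → 255
B: 94+253 = 347 → 255
= RGB(255, 255, 255)


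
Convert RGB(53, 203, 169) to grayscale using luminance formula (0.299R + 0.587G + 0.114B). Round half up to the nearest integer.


Gray = 0.299×R + 0.587×G + 0.114×B
Gray = 0.299×53 + 0.587×203 + 0.114×169
Gray = 15.847 + 119.161 + 19.266
Gray = 154.274 → round half up → 154
Gray = 154


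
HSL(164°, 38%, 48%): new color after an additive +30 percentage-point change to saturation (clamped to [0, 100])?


Original S = 38%
Adjustment = +30 percentage points
New S = 38 + (30) = 68
Clamp to [0, 100] → 68
= HSL(164°, 68%, 48%)


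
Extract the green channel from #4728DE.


Color: #4728DE
R = 47 = 71
G = 28 = 40
B = DE = 222
Green = 40


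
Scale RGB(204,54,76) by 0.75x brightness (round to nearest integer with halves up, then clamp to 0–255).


Multiply each channel by 0.75, round half up, clamp to [0, 255]
R: 204×0.75 = 153
G: 54×0.75 = 40.5 → round → 41
B: 76×0.75 = 57
= RGB(153, 41, 57)


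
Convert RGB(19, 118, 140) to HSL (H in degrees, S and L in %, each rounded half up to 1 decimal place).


Normalize: R'=19/255≈0.0745, G'=118/255≈0.4627, B'=140/255≈0.5490
Max=140/255, Min=19/255, Δ=Max-Min=121/255
L = (Max+Min)/2 = (140+19)/510 = 159/510 = 0.31176… → L = 31.2%
L ≤ 0.5 → S = Δ/(Max+Min) = 121/(140+19) = 121/159 = 0.76100… → S = 76.1%
(the 1/255 factors cancel in S and H, so raw channel differences can be used)
Max is B' → H = 60 × ((R-G)/Δ + 4) = 60 × ((19-118)/121 + 4)
  -99/121 + 4 = -0.8181… + 4 = 3.1818…
  H = 60 × 3.1818… = 190.909…° → H = 190.9°
= HSL(190.9°, 76.1%, 31.2%)


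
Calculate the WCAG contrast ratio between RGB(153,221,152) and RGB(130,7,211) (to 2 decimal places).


Linearize each sRGB channel c=v/255: c/12.92 if c ≤ 0.04045 else ((c+0.055)/1.055)^2.4
L = 0.2126×R_lin + 0.7152×G_lin + 0.0722×B_lin
Color 1 (153,221,152):
  R=153: 153/255≈0.6000 > 0.04045 → ((0.6000+0.055)/1.055)^2.4 ≈ 0.31855
  G=221: 221/255≈0.8667 > 0.04045 → ((0.8667+0.055)/1.055)^2.4 ≈ 0.72306
  B=152: 152/255≈0.5961 > 0.04045 → ((0.5961+0.055)/1.055)^2.4 ≈ 0.31399
  L1 = 0.2126×0.31855 + 0.7152×0.72306 + 0.0722×0.31399 ≈ 0.60752
Color 2 (130,7,211):
  R=130: 130/255≈0.5098 > 0.04045 → ((0.5098+0.055)/1.055)^2.4 ≈ 0.22323
  G=7: 7/255≈0.0275 ≤ 0.04045 → 0.0275/12.92 ≈ 0.00212
  B=211: 211/255≈0.8275 > 0.04045 → ((0.8275+0.055)/1.055)^2.4 ≈ 0.65141
  L2 = 0.2126×0.22323 + 0.7152×0.00212 + 0.0722×0.65141 ≈ 0.09601
Lighter = 0.60752, Darker = 0.09601
Ratio = (L_lighter + 0.05) / (L_darker + 0.05)
Ratio = (0.60752 + 0.05) / (0.09601 + 0.05) = 0.65752 / 0.14601 ≈ 4.5033
Ratio ≈ 4.50:1


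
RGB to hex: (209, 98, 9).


R = 209 → D1 (hex)
G = 98 → 62 (hex)
B = 9 → 09 (hex)
Hex = #D16209


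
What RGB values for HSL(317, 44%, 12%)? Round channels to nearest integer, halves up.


H=317°, S=0.44, L=0.12
C = (1-|2L-1|)×S = (1-|-0.76|)×0.44 = 0.1056
H' = H/60 = 317/60 ≈ 5.2833; X = C×(1-|H' mod 2 - 1|) = 0.07568
m = L - C/2 = 0.12 - 0.0528 = 0.0672
Sector ⌊H'⌋ = 5 → (R',G',B') = (0.1056, 0.0, 0.07568)
RGB = ((R'+m)×255, (G'+m)×255, (B'+m)×255) = (44.064, 17.136, 36.4344)
Round half up → RGB(44, 17, 36)


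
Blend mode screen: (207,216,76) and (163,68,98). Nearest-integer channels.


Screen: C = 255 - (255-A)×(255-B)/255, rounded to nearest integer
R: 255 - (255-207)×(255-163)/255 = 255 - 4416/255 ≈ 255 - 17.318 = 237.682 → 238
G: 255 - (255-216)×(255-68)/255 = 255 - 7293/255 ≈ 255 - 28.600 = 226.400 → 226
B: 255 - (255-76)×(255-98)/255 = 255 - 28103/255 ≈ 255 - 110.208 = 144.792 → 145
= RGB(238, 226, 145)


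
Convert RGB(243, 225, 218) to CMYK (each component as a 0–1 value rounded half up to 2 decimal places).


R'=243/255≈0.9529, G'=225/255≈0.8824, B'=218/255≈0.8549
K = 1 - max(R',G',B') = 1 - 243/255 = 12/255 = 0.04705… → 0.05
(1-R'-K)/(1-K) simplifies to (max-R)/max with max = 243:
C = (243-243)/243 = 0/243 = 0 → 0.00
M = (243-225)/243 = 18/243 = 0.07407… → 0.07
Y = (243-218)/243 = 25/243 = 0.10288… → 0.10
= CMYK(0.00, 0.07, 0.10, 0.05)


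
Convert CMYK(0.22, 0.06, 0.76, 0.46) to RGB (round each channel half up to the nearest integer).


R = 255 × (1-C) × (1-K) = 255 × 0.78 × 0.54 = 107.406 → 107
G = 255 × (1-M) × (1-K) = 255 × 0.94 × 0.54 = 129.438 → 129
B = 255 × (1-Y) × (1-K) = 255 × 0.24 × 0.54 = 33.048 → 33
= RGB(107, 129, 33)


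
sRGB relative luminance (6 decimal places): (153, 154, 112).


Linearize each channel (sRGB transfer function): c = v/255; c_lin = c/12.92 if c ≤ 0.04045, else ((c+0.055)/1.055)^2.4
  R: 153/255 ≈ 0.600000 > 0.04045 → ((0.600000+0.055)/1.055)^2.4 ≈ 0.318547
  G: 154/255 ≈ 0.603922 > 0.04045 → ((0.603922+0.055)/1.055)^2.4 ≈ 0.323143
  B: 112/255 ≈ 0.439216 > 0.04045 → ((0.439216+0.055)/1.055)^2.4 ≈ 0.162029
R_lin = 0.318547, G_lin = 0.323143, B_lin = 0.162029
L = 0.2126×R + 0.7152×G + 0.0722×B
L = 0.2126×0.318547 + 0.7152×0.323143 + 0.0722×0.162029
L ≈ 0.310534


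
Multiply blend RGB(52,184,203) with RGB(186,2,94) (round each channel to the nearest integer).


Multiply: C = A×B/255, rounded to nearest integer
R: 52×186/255 = 9672/255 ≈ 37.929 → 38
G: 184×2/255 = 368/255 ≈ 1.443 → 1
B: 203×94/255 = 19082/255 ≈ 74.831 → 75
= RGB(38, 1, 75)


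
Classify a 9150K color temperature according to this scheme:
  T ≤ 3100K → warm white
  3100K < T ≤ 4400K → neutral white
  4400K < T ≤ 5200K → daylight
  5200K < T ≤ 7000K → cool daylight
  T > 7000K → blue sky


Temperature: 9150K
9150K > 7000K → blue sky
Classification: blue sky


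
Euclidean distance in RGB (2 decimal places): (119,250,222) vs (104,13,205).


d = √[(R₁-R₂)² + (G₁-G₂)² + (B₁-B₂)²]
d = √[(119-104)² + (250-13)² + (222-205)²]
d = √[225 + 56169 + 289]
d = √56683
d ≈ 238.08


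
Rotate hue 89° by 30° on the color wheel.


New hue = (H + rotation) mod 360
New hue = (89 + 30) mod 360
= 119 mod 360
= 119°


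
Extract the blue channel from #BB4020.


Color: #BB4020
R = BB = 187
G = 40 = 64
B = 20 = 32
Blue = 32


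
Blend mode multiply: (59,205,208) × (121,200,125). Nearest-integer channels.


Multiply: C = A×B/255, rounded to nearest integer
R: 59×121/255 = 7139/255 ≈ 27.996 → 28
G: 205×200/255 = 41000/255 ≈ 160.784 → 161
B: 208×125/255 = 26000/255 ≈ 101.961 → 102
= RGB(28, 161, 102)


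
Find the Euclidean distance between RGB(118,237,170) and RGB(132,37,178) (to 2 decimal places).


d = √[(R₁-R₂)² + (G₁-G₂)² + (B₁-B₂)²]
d = √[(118-132)² + (237-37)² + (170-178)²]
d = √[196 + 40000 + 64]
d = √40260
d ≈ 200.65


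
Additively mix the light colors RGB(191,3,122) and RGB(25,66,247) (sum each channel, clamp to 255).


Additive: each channel = min(255, C₁+C₂)
R: 191+25 = 216 → 216
G: 3+66 = 69 → 69
B: 122+247 = 369 → 255
= RGB(216, 69, 255)


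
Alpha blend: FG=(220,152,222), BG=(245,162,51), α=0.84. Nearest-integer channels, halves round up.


C = α×F + (1-α)×B, with 1-α = 0.16
R: 0.84×220 + 0.16×245 = 184.80 + 39.20 = 224.00 → 224
G: 0.84×152 + 0.16×162 = 127.68 + 25.92 = 153.60 → 154
B: 0.84×222 + 0.16×51 = 186.48 + 8.16 = 194.64 → 195
= RGB(224, 154, 195)


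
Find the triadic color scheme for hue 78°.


Triadic: equally spaced at 120° intervals
H1 = 78°
H2 = (78 + 120) mod 360 = 198°
H3 = (78 + 240) mod 360 = 318°
Triadic = 78°, 198°, 318°


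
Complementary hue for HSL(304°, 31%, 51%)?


Complement = opposite side of color wheel = hue + 180°
H' = (304 + 180) mod 360 = 124°
S and L unchanged.
= HSL(124°, 31%, 51%)


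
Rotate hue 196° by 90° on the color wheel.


New hue = (H + rotation) mod 360
New hue = (196 + 90) mod 360
= 286 mod 360
= 286°


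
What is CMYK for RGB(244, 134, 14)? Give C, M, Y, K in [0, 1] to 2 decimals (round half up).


R'=244/255≈0.9569, G'=134/255≈0.5255, B'=14/255≈0.0549
K = 1 - max(R',G',B') = 1 - 244/255 = 11/255 = 0.04313… → 0.04
(1-R'-K)/(1-K) simplifies to (max-R)/max with max = 244:
C = (244-244)/244 = 0/244 = 0 → 0.00
M = (244-134)/244 = 110/244 = 0.45081… → 0.45
Y = (244-14)/244 = 230/244 = 0.94262… → 0.94
= CMYK(0.00, 0.45, 0.94, 0.04)


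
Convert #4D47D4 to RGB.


4D → 77 (R)
47 → 71 (G)
D4 → 212 (B)
= RGB(77, 71, 212)


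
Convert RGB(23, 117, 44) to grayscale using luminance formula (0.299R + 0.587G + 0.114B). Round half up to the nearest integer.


Gray = 0.299×R + 0.587×G + 0.114×B
Gray = 0.299×23 + 0.587×117 + 0.114×44
Gray = 6.877 + 68.679 + 5.016
Gray = 80.572 → round half up → 81
Gray = 81


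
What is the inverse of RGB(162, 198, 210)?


Invert: (255-R, 255-G, 255-B)
R: 255-162 = 93
G: 255-198 = 57
B: 255-210 = 45
= RGB(93, 57, 45)


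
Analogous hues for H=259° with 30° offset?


Base hue: 259°
Left analog: (259 - 30) mod 360 = 229°
Right analog: (259 + 30) mod 360 = 289°
Analogous hues = 229° and 289°


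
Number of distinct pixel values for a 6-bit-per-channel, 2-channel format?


Total bits = 6 bits/channel × 2 channels = 12 bits
Distinct pixel values = 2^12
= 4,096 pixel values


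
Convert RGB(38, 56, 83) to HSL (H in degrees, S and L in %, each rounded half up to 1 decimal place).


Normalize: R'=38/255≈0.1490, G'=56/255≈0.2196, B'=83/255≈0.3255
Max=83/255, Min=38/255, Δ=Max-Min=45/255
L = (Max+Min)/2 = (83+38)/510 = 121/510 = 0.23725… → L = 23.7%
L ≤ 0.5 → S = Δ/(Max+Min) = 45/(83+38) = 45/121 = 0.37190… → S = 37.2%
(the 1/255 factors cancel in S and H, so raw channel differences can be used)
Max is B' → H = 60 × ((R-G)/Δ + 4) = 60 × ((38-56)/45 + 4)
  -18/45 + 4 = -0.4 + 4 = 3.6
  H = 60 × 3.6 = 216° → H = 216.0°
= HSL(216.0°, 37.2%, 23.7%)


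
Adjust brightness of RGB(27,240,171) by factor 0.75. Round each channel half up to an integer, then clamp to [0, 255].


Multiply each channel by 0.75, round half up, clamp to [0, 255]
R: 27×0.75 = 20.25 → round → 20
G: 240×0.75 = 180
B: 171×0.75 = 128.25 → round → 128
= RGB(20, 180, 128)


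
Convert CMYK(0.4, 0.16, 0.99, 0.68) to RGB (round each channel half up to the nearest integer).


R = 255 × (1-C) × (1-K) = 255 × 0.60 × 0.32 = 48.96 → 49
G = 255 × (1-M) × (1-K) = 255 × 0.84 × 0.32 = 68.544 → 69
B = 255 × (1-Y) × (1-K) = 255 × 0.01 × 0.32 = 0.816 → 1
= RGB(49, 69, 1)


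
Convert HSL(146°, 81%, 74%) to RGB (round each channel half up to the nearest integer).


H=146°, S=0.81, L=0.74
C = (1-|2L-1|)×S = (1-|0.48|)×0.81 = 0.4212
H' = H/60 = 146/60 ≈ 2.4333; X = C×(1-|H' mod 2 - 1|) = 0.18252
m = L - C/2 = 0.74 - 0.2106 = 0.5294
Sector ⌊H'⌋ = 2 → (R',G',B') = (0.0, 0.4212, 0.18252)
RGB = ((R'+m)×255, (G'+m)×255, (B'+m)×255) = (134.997, 242.403, 181.5396)
Round half up → RGB(135, 242, 182)


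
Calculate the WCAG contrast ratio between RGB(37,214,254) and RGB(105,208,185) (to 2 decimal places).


Linearize each sRGB channel c=v/255: c/12.92 if c ≤ 0.04045 else ((c+0.055)/1.055)^2.4
L = 0.2126×R_lin + 0.7152×G_lin + 0.0722×B_lin
Color 1 (37,214,254):
  R=37: 37/255≈0.1451 > 0.04045 → ((0.1451+0.055)/1.055)^2.4 ≈ 0.01850
  G=214: 214/255≈0.8392 > 0.04045 → ((0.8392+0.055)/1.055)^2.4 ≈ 0.67244
  B=254: 254/255≈0.9961 > 0.04045 → ((0.9961+0.055)/1.055)^2.4 ≈ 0.99110
  L1 = 0.2126×0.01850 + 0.7152×0.67244 + 0.0722×0.99110 ≈ 0.55642
Color 2 (105,208,185):
  R=105: 105/255≈0.4118 > 0.04045 → ((0.4118+0.055)/1.055)^2.4 ≈ 0.14126
  G=208: 208/255≈0.8157 > 0.04045 → ((0.8157+0.055)/1.055)^2.4 ≈ 0.63076
  B=185: 185/255≈0.7255 > 0.04045 → ((0.7255+0.055)/1.055)^2.4 ≈ 0.48515
  L2 = 0.2126×0.14126 + 0.7152×0.63076 + 0.0722×0.48515 ≈ 0.51618
Lighter = 0.55642, Darker = 0.51618
Ratio = (L_lighter + 0.05) / (L_darker + 0.05)
Ratio = (0.55642 + 0.05) / (0.51618 + 0.05) = 0.60642 / 0.56618 ≈ 1.0711
Ratio ≈ 1.07:1


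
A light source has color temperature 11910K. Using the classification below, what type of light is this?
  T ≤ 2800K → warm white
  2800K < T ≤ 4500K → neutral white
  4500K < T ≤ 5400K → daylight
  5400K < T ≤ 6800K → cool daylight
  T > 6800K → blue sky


Temperature: 11910K
11910K > 6800K → blue sky
Classification: blue sky


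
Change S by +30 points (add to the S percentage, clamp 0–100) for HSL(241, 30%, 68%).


Original S = 30%
Adjustment = +30 percentage points
New S = 30 + (30) = 60
Clamp to [0, 100] → 60
= HSL(241°, 60%, 68%)


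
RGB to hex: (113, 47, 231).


R = 113 → 71 (hex)
G = 47 → 2F (hex)
B = 231 → E7 (hex)
Hex = #712FE7


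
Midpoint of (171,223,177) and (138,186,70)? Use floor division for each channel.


Midpoint: each channel = ⌊(C₁+C₂)/2⌋
R: ⌊(171+138)/2⌋ = 154
G: ⌊(223+186)/2⌋ = 204
B: ⌊(177+70)/2⌋ = 123
= RGB(154, 204, 123)


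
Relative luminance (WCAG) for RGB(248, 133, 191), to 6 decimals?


Linearize each channel (sRGB transfer function): c = v/255; c_lin = c/12.92 if c ≤ 0.04045, else ((c+0.055)/1.055)^2.4
  R: 248/255 ≈ 0.972549 > 0.04045 → ((0.972549+0.055)/1.055)^2.4 ≈ 0.938686
  G: 133/255 ≈ 0.521569 > 0.04045 → ((0.521569+0.055)/1.055)^2.4 ≈ 0.234551
  B: 191/255 ≈ 0.749020 > 0.04045 → ((0.749020+0.055)/1.055)^2.4 ≈ 0.520996
R_lin = 0.938686, G_lin = 0.234551, B_lin = 0.520996
L = 0.2126×R + 0.7152×G + 0.0722×B
L = 0.2126×0.938686 + 0.7152×0.234551 + 0.0722×0.520996
L ≈ 0.404931


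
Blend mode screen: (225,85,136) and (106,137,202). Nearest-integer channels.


Screen: C = 255 - (255-A)×(255-B)/255, rounded to nearest integer
R: 255 - (255-225)×(255-106)/255 = 255 - 4470/255 ≈ 255 - 17.529 = 237.471 → 237
G: 255 - (255-85)×(255-137)/255 = 255 - 20060/255 ≈ 255 - 78.667 = 176.333 → 176
B: 255 - (255-136)×(255-202)/255 = 255 - 6307/255 ≈ 255 - 24.733 = 230.267 → 230
= RGB(237, 176, 230)


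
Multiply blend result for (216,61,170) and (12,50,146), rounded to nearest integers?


Multiply: C = A×B/255, rounded to nearest integer
R: 216×12/255 = 2592/255 ≈ 10.165 → 10
G: 61×50/255 = 3050/255 ≈ 11.961 → 12
B: 170×146/255 = 24820/255 ≈ 97.333 → 97
= RGB(10, 12, 97)


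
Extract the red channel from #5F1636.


Color: #5F1636
R = 5F = 95
G = 16 = 22
B = 36 = 54
Red = 95


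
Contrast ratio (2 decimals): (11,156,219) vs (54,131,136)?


Linearize each sRGB channel c=v/255: c/12.92 if c ≤ 0.04045 else ((c+0.055)/1.055)^2.4
L = 0.2126×R_lin + 0.7152×G_lin + 0.0722×B_lin
Color 1 (11,156,219):
  R=11: 11/255≈0.0431 > 0.04045 → ((0.0431+0.055)/1.055)^2.4 ≈ 0.00335
  G=156: 156/255≈0.6118 > 0.04045 → ((0.6118+0.055)/1.055)^2.4 ≈ 0.33245
  B=219: 219/255≈0.8588 > 0.04045 → ((0.8588+0.055)/1.055)^2.4 ≈ 0.70838
  L1 = 0.2126×0.00335 + 0.7152×0.33245 + 0.0722×0.70838 ≈ 0.28963
Color 2 (54,131,136):
  R=54: 54/255≈0.2118 > 0.04045 → ((0.2118+0.055)/1.055)^2.4 ≈ 0.03689
  G=131: 131/255≈0.5137 > 0.04045 → ((0.5137+0.055)/1.055)^2.4 ≈ 0.22697
  B=136: 136/255≈0.5333 > 0.04045 → ((0.5333+0.055)/1.055)^2.4 ≈ 0.24620
  L2 = 0.2126×0.03689 + 0.7152×0.22697 + 0.0722×0.24620 ≈ 0.18794
Lighter = 0.28963, Darker = 0.18794
Ratio = (L_lighter + 0.05) / (L_darker + 0.05)
Ratio = (0.28963 + 0.05) / (0.18794 + 0.05) = 0.33963 / 0.23794 ≈ 1.4273
Ratio ≈ 1.43:1


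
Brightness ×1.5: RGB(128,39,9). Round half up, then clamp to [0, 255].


Multiply each channel by 1.5, round half up, clamp to [0, 255]
R: 128×1.5 = 192
G: 39×1.5 = 58.5 → round → 59
B: 9×1.5 = 13.5 → round → 14
= RGB(192, 59, 14)


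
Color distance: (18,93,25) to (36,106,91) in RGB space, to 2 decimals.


d = √[(R₁-R₂)² + (G₁-G₂)² + (B₁-B₂)²]
d = √[(18-36)² + (93-106)² + (25-91)²]
d = √[324 + 169 + 4356]
d = √4849
d ≈ 69.63


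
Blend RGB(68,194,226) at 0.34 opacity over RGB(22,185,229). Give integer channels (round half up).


C = α×F + (1-α)×B, with 1-α = 0.66
R: 0.34×68 + 0.66×22 = 23.12 + 14.52 = 37.64 → 38
G: 0.34×194 + 0.66×185 = 65.96 + 122.10 = 188.06 → 188
B: 0.34×226 + 0.66×229 = 76.84 + 151.14 = 227.98 → 228
= RGB(38, 188, 228)


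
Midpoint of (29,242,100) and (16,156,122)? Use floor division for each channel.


Midpoint: each channel = ⌊(C₁+C₂)/2⌋
R: ⌊(29+16)/2⌋ = 22
G: ⌊(242+156)/2⌋ = 199
B: ⌊(100+122)/2⌋ = 111
= RGB(22, 199, 111)


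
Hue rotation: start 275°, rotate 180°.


New hue = (H + rotation) mod 360
New hue = (275 + 180) mod 360
= 455 mod 360
= 95°


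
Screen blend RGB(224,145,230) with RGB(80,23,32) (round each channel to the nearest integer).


Screen: C = 255 - (255-A)×(255-B)/255, rounded to nearest integer
R: 255 - (255-224)×(255-80)/255 = 255 - 5425/255 ≈ 255 - 21.275 = 233.725 → 234
G: 255 - (255-145)×(255-23)/255 = 255 - 25520/255 ≈ 255 - 100.078 = 154.922 → 155
B: 255 - (255-230)×(255-32)/255 = 255 - 5575/255 ≈ 255 - 21.863 = 233.137 → 233
= RGB(234, 155, 233)


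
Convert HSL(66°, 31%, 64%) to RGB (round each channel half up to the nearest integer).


H=66°, S=0.31, L=0.64
C = (1-|2L-1|)×S = (1-|0.28|)×0.31 = 0.2232
H' = H/60 = 66/60 ≈ 1.1000; X = C×(1-|H' mod 2 - 1|) = 0.20088
m = L - C/2 = 0.64 - 0.1116 = 0.5284
Sector ⌊H'⌋ = 1 → (R',G',B') = (0.20088, 0.2232, 0.0)
RGB = ((R'+m)×255, (G'+m)×255, (B'+m)×255) = (185.9664, 191.658, 134.742)
Round half up → RGB(186, 192, 135)


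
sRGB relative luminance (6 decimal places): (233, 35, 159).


Linearize each channel (sRGB transfer function): c = v/255; c_lin = c/12.92 if c ≤ 0.04045, else ((c+0.055)/1.055)^2.4
  R: 233/255 ≈ 0.913725 > 0.04045 → ((0.913725+0.055)/1.055)^2.4 ≈ 0.814847
  G: 35/255 ≈ 0.137255 > 0.04045 → ((0.137255+0.055)/1.055)^2.4 ≈ 0.016807
  B: 159/255 ≈ 0.623529 > 0.04045 → ((0.623529+0.055)/1.055)^2.4 ≈ 0.346704
R_lin = 0.814847, G_lin = 0.016807, B_lin = 0.346704
L = 0.2126×R + 0.7152×G + 0.0722×B
L = 0.2126×0.814847 + 0.7152×0.016807 + 0.0722×0.346704
L ≈ 0.210289


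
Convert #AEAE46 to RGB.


AE → 174 (R)
AE → 174 (G)
46 → 70 (B)
= RGB(174, 174, 70)


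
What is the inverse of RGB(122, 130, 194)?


Invert: (255-R, 255-G, 255-B)
R: 255-122 = 133
G: 255-130 = 125
B: 255-194 = 61
= RGB(133, 125, 61)


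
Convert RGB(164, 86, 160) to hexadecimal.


R = 164 → A4 (hex)
G = 86 → 56 (hex)
B = 160 → A0 (hex)
Hex = #A456A0


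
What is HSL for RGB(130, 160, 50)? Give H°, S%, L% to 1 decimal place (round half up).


Normalize: R'=130/255≈0.5098, G'=160/255≈0.6275, B'=50/255≈0.1961
Max=160/255, Min=50/255, Δ=Max-Min=110/255
L = (Max+Min)/2 = (160+50)/510 = 210/510 = 0.41176… → L = 41.2%
L ≤ 0.5 → S = Δ/(Max+Min) = 110/(160+50) = 110/210 = 0.52380… → S = 52.4%
(the 1/255 factors cancel in S and H, so raw channel differences can be used)
Max is G' → H = 60 × ((B-R)/Δ + 2) = 60 × ((50-130)/110 + 2)
  -80/110 + 2 = -0.7272… + 2 = 1.2727…
  H = 60 × 1.2727… = 76.363…° → H = 76.4°
= HSL(76.4°, 52.4%, 41.2%)


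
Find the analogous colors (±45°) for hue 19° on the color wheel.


Base hue: 19°
Left analog: (19 - 45) mod 360 = 334°
Right analog: (19 + 45) mod 360 = 64°
Analogous hues = 334° and 64°


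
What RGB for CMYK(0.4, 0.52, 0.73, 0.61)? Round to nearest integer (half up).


R = 255 × (1-C) × (1-K) = 255 × 0.60 × 0.39 = 59.67 → 60
G = 255 × (1-M) × (1-K) = 255 × 0.48 × 0.39 = 47.736 → 48
B = 255 × (1-Y) × (1-K) = 255 × 0.27 × 0.39 = 26.8515 → 27
= RGB(60, 48, 27)


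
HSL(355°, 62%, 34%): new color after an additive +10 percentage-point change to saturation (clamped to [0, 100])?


Original S = 62%
Adjustment = +10 percentage points
New S = 62 + (10) = 72
Clamp to [0, 100] → 72
= HSL(355°, 72%, 34%)


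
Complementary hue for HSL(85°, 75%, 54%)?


Complement = opposite side of color wheel = hue + 180°
H' = (85 + 180) mod 360 = 265°
S and L unchanged.
= HSL(265°, 75%, 54%)


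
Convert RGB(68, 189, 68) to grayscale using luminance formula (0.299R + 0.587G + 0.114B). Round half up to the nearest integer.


Gray = 0.299×R + 0.587×G + 0.114×B
Gray = 0.299×68 + 0.587×189 + 0.114×68
Gray = 20.332 + 110.943 + 7.752
Gray = 139.027 → round half up → 139
Gray = 139


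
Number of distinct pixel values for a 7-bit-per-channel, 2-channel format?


Total bits = 7 bits/channel × 2 channels = 14 bits
Distinct pixel values = 2^14
= 16,384 pixel values


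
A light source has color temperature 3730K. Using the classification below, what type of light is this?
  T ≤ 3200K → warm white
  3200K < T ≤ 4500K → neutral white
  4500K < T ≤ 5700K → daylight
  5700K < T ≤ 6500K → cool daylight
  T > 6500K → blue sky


Temperature: 3730K
3200K < 3730K ≤ 4500K → neutral white
Classification: neutral white


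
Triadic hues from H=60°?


Triadic: equally spaced at 120° intervals
H1 = 60°
H2 = (60 + 120) mod 360 = 180°
H3 = (60 + 240) mod 360 = 300°
Triadic = 60°, 180°, 300°


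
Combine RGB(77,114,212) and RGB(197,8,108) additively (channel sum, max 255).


Additive: each channel = min(255, C₁+C₂)
R: 77+197 = 274 → 255
G: 114+8 = 122 → 122
B: 212+108 = 320 → 255
= RGB(255, 122, 255)


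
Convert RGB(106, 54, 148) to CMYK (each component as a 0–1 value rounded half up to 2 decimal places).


R'=106/255≈0.4157, G'=54/255≈0.2118, B'=148/255≈0.5804
K = 1 - max(R',G',B') = 1 - 148/255 = 107/255 = 0.41960… → 0.42
(1-R'-K)/(1-K) simplifies to (max-R)/max with max = 148:
C = (148-106)/148 = 42/148 = 0.28378… → 0.28
M = (148-54)/148 = 94/148 = 0.63513… → 0.64
Y = (148-148)/148 = 0/148 = 0 → 0.00
= CMYK(0.28, 0.64, 0.00, 0.42)


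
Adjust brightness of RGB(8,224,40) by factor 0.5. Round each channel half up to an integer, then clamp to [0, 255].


Multiply each channel by 0.5, round half up, clamp to [0, 255]
R: 8×0.5 = 4
G: 224×0.5 = 112
B: 40×0.5 = 20
= RGB(4, 112, 20)


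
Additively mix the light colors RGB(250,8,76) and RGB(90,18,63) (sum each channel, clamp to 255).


Additive: each channel = min(255, C₁+C₂)
R: 250+90 = 340 → 255
G: 8+18 = 26 → 26
B: 76+63 = 139 → 139
= RGB(255, 26, 139)
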